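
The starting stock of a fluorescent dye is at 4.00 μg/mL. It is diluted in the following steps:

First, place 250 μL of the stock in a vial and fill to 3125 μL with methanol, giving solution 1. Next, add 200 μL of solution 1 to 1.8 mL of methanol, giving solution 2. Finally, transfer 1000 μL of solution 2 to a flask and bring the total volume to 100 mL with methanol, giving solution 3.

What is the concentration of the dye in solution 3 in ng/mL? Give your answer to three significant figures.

Step 1: 250 μL brought to 3125 μL → factor 3125/250 = 12.5
Step 2: 200 μL + 1.8 mL = 2000 μL total → factor 2000/200 = 10
Step 3: 1000 μL brought to 100 mL → factor 1 × 10^5/1000 = 100
Overall dilution factor = 12.5 × 10 × 100 = 12500
Final = 4.00 μg/mL / 12500 = 0.0003200 μg/mL = 0.320 ng/mL

0.320 ng/mL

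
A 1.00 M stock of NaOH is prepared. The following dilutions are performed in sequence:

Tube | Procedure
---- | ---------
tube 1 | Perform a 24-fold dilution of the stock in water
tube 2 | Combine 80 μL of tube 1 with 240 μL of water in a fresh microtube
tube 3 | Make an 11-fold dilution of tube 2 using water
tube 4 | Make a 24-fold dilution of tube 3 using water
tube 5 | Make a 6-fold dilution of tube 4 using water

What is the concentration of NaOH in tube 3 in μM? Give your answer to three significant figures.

Step 1: 24-fold → factor 24
Step 2: 80 μL + 240 μL = 320 μL total → factor 320/80 = 4
Step 3: 11-fold → factor 11
Dilution factor through tube 3 = 24 × 4 × 11 = 1056
[tube 3] = 1.00 M / 1056 = 0.0009470 M = 947 μM

947 μM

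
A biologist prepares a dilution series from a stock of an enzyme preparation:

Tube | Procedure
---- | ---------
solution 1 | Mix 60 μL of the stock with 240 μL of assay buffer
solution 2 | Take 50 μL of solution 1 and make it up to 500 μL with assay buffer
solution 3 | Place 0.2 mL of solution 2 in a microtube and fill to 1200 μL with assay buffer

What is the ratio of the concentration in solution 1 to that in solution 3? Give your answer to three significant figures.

60.0

Step 1: 60 μL + 240 μL = 300 μL total → factor 300/60 = 5
Step 2: 50 μL brought to 500 μL → factor 500/50 = 10
Step 3: 0.2 mL brought to 1200 μL → factor 1.2/0.2 = 6
Dilution factor to solution 1 = 5; to solution 3 = 300
[solution 1]/[solution 3] = (factor to solution 3)/(factor to solution 1) = 300/5 = 60.0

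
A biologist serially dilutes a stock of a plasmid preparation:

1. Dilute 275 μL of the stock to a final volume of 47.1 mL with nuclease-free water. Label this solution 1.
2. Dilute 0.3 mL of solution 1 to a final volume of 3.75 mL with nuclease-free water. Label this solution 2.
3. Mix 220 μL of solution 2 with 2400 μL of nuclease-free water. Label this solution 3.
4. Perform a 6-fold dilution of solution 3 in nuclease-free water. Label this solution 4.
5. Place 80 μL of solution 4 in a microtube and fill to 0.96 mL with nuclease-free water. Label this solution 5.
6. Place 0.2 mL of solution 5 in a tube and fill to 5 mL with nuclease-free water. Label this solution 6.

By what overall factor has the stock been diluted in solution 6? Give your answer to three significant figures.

4.59 × 10^7

Step 1: 275 μL brought to 47.1 mL → factor 47100/275 = 171.27
Step 2: 0.3 mL brought to 3.75 mL → factor 3.75/0.3 = 12.5
Step 3: 220 μL + 2400 μL = 2620 μL total → factor 2620/220 = 11.909
Step 4: 6-fold → factor 6
Step 5: 80 μL brought to 0.96 mL → factor 960/80 = 12
Step 6: 0.2 mL brought to 5 mL → factor 5/0.2 = 25
Overall dilution factor = 171.27 × 12.5 × 11.909 × 6 × 12 × 25 = 4.5893 × 10^7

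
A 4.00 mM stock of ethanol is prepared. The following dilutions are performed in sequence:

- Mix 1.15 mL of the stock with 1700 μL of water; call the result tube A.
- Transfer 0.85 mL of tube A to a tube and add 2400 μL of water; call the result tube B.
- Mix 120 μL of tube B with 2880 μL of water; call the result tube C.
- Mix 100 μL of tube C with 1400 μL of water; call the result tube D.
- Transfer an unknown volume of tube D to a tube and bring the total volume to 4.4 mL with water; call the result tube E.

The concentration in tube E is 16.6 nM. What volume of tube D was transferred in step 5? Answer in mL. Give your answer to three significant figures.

0.0649 mL

Step 1: 1.15 mL + 1700 μL = 2.85 mL total → factor 2.85/1.15 = 2.4783
Step 2: 0.85 mL + 2400 μL = 3.25 mL total → factor 3.25/0.85 = 3.8235
Step 3: 120 μL + 2880 μL = 3000 μL total → factor 3000/120 = 25
Step 4: 100 μL + 1400 μL = 1500 μL total → factor 1500/100 = 15
Step 5: v brought to 4.4 mL → factor = 4.4 mL/v
Product of known-step factors = 3553.4
Overall factor = 4.00 mM / (16.6 nM) = 2.4096 × 10^5
Step-5 factor = 2.4096 × 10^5 / 3553.4 = 67.812
v = 4.4 mL / 67.812 = 0.0649 mL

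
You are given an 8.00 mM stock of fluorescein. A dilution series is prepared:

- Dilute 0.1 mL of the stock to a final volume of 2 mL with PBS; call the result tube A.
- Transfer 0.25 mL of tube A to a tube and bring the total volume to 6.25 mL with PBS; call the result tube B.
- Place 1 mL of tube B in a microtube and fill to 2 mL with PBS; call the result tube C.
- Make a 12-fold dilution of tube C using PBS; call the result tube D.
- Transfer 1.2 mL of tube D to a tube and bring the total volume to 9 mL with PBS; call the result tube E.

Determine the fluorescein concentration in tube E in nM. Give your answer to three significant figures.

88.9 nM

Step 1: 0.1 mL brought to 2 mL → factor 2/0.1 = 20
Step 2: 0.25 mL brought to 6.25 mL → factor 6.25/0.25 = 25
Step 3: 1 mL brought to 2 mL → factor 2/1 = 2
Step 4: 12-fold → factor 12
Step 5: 1.2 mL brought to 9 mL → factor 9/1.2 = 7.5
Overall dilution factor = 20 × 25 × 2 × 12 × 7.5 = 90000
Final = 8.00 mM / 90000 = 8.889 × 10^-5 mM = 88.9 nM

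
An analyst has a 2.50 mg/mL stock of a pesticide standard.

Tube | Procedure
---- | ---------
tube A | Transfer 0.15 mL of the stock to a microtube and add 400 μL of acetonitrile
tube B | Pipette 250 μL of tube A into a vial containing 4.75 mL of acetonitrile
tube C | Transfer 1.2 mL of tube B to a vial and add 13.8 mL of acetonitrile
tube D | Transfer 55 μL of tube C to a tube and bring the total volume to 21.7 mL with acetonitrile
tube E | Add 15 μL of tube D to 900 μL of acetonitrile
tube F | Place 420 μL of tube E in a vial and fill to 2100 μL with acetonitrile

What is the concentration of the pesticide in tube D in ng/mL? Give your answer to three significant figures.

Step 1: 0.15 mL + 400 μL = 0.55 mL total → factor 0.55/0.15 = 3.6667
Step 2: 250 μL + 4.75 mL = 5000 μL total → factor 5000/250 = 20
Step 3: 1.2 mL + 13.8 mL = 15 mL total → factor 15/1.2 = 12.5
Step 4: 55 μL brought to 21.7 mL → factor 21700/55 = 394.55
Dilution factor through tube D = 3.6667 × 20 × 12.5 × 394.55 = 3.6167 × 10^5
[tube D] = 2.50 mg/mL / 3.6167 × 10^5 = 6.912 × 10^-6 mg/mL = 6.91 ng/mL

6.91 ng/mL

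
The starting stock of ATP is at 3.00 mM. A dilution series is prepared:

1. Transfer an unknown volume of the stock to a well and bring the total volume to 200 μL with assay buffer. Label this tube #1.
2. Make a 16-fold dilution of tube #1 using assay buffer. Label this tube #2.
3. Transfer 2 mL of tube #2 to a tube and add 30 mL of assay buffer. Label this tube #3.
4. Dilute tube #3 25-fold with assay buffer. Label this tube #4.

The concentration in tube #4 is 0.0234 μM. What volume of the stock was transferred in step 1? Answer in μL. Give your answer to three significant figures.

Step 1: v brought to 200 μL → factor = 200 μL/v
Step 2: 16-fold → factor 16
Step 3: 2 mL + 30 mL = 32 mL total → factor 32/2 = 16
Step 4: 25-fold → factor 25
Product of known-step factors = 6400
Overall factor = 3.00 mM / (0.0234 μM) = 1.2821 × 10^5
Step-1 factor = 1.2821 × 10^5 / 6400 = 20.032
v = 200 μL / 20.032 = 9.98 μL

9.98 μL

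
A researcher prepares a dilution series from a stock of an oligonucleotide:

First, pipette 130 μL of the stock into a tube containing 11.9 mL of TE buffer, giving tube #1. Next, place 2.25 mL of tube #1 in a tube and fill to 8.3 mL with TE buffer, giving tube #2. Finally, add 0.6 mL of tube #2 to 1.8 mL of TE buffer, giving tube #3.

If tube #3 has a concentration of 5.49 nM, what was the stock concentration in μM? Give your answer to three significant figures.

Step 1: 130 μL + 11.9 mL = 12030 μL total → factor 12030/130 = 92.538
Step 2: 2.25 mL brought to 8.3 mL → factor 8.3/2.25 = 3.6889
Step 3: 0.6 mL + 1.8 mL = 2.4 mL total → factor 2.4/0.6 = 4
Overall dilution factor = 92.538 × 3.6889 × 4 = 1365.5
Stock = 5.49 nM × 1365.5 = 7496 nM = 7.50 μM

7.50 μM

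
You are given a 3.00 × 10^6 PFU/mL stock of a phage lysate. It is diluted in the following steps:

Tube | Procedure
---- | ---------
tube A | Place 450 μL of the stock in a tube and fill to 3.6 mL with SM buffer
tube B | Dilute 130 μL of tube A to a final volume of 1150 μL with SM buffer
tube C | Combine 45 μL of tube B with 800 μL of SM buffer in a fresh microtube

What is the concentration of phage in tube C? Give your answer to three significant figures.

Step 1: 450 μL brought to 3.6 mL → factor 3600/450 = 8
Step 2: 130 μL brought to 1150 μL → factor 1150/130 = 8.8462
Step 3: 45 μL + 800 μL = 845 μL total → factor 845/45 = 18.778
Overall dilution factor = 8 × 8.8462 × 18.778 = 1328.9
Final = 3.00 × 10^6 PFU/mL / 1328.9 = 2.26 × 10^3 PFU/mL

2.26 × 10^3 PFU/mL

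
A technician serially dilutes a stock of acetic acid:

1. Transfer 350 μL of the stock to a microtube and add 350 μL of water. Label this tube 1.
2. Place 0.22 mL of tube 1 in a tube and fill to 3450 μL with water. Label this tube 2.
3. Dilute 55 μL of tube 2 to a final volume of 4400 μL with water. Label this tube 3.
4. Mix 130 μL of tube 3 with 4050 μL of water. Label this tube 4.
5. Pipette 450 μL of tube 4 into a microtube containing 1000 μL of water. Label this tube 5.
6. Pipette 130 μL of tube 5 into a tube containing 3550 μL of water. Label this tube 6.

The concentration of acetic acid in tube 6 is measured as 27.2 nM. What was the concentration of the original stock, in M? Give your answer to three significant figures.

0.200 M

Step 1: 350 μL + 350 μL = 700 μL total → factor 700/350 = 2
Step 2: 0.22 mL brought to 3450 μL → factor 3.45/0.22 = 15.682
Step 3: 55 μL brought to 4400 μL → factor 4400/55 = 80
Step 4: 130 μL + 4050 μL = 4180 μL total → factor 4180/130 = 32.154
Step 5: 450 μL + 1000 μL = 1450 μL total → factor 1450/450 = 3.2222
Step 6: 130 μL + 3550 μL = 3680 μL total → factor 3680/130 = 28.308
Overall dilution factor = 2 × 15.682 × 80 × 32.154 × 3.2222 × 28.308 = 7.3588 × 10^6
Stock = 27.2 nM × 7.3588 × 10^6 = 2.002 × 10^8 nM = 0.200 M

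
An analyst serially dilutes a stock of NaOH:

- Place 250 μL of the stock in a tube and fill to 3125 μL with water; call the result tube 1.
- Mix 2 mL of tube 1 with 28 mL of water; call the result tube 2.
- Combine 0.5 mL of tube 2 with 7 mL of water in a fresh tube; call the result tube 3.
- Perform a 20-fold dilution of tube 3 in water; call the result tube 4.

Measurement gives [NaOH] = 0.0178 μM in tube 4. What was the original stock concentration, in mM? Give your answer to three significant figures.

Step 1: 250 μL brought to 3125 μL → factor 3125/250 = 12.5
Step 2: 2 mL + 28 mL = 30 mL total → factor 30/2 = 15
Step 3: 0.5 mL + 7 mL = 7.5 mL total → factor 7.5/0.5 = 15
Step 4: 20-fold → factor 20
Overall dilution factor = 12.5 × 15 × 15 × 20 = 56250
Stock = 0.0178 μM × 56250 = 1001 μM = 1.00 mM

1.00 mM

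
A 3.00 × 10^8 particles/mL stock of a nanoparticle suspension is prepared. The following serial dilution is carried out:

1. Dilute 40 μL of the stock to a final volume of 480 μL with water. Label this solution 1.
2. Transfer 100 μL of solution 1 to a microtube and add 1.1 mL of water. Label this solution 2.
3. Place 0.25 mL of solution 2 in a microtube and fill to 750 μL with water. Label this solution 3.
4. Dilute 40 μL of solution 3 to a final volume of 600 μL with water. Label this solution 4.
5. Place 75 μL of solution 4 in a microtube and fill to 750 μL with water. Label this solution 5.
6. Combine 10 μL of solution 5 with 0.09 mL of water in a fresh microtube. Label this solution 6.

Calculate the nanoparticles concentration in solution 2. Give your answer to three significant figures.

Step 1: 40 μL brought to 480 μL → factor 480/40 = 12
Step 2: 100 μL + 1.1 mL = 1200 μL total → factor 1200/100 = 12
Dilution factor through solution 2 = 12 × 12 = 144
[solution 2] = 3.00 × 10^8 particles/mL / 144 = 2.08 × 10^6 particles/mL

2.08 × 10^6 particles/mL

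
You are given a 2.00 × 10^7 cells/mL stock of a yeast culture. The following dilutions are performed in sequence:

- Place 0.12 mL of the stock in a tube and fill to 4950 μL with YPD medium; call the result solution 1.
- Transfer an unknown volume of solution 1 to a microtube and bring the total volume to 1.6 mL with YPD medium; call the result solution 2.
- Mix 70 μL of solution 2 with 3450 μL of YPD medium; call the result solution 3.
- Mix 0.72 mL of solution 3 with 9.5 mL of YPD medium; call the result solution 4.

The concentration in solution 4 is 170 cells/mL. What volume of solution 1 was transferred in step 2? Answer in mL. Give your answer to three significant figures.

0.400 mL

Step 1: 0.12 mL brought to 4950 μL → factor 4.95/0.12 = 41.25
Step 2: v brought to 1.6 mL → factor = 1.6 mL/v
Step 3: 70 μL + 3450 μL = 3520 μL total → factor 3520/70 = 50.286
Step 4: 0.72 mL + 9.5 mL = 10.22 mL total → factor 10.22/0.72 = 14.194
Product of known-step factors = 29443
Overall factor = 2.00 × 10^7 cells/mL / (170 cells/mL) = 1.1765 × 10^5
Step-2 factor = 1.1765 × 10^5 / 29443 = 3.9957
v = 1.6 mL / 3.9957 = 0.400 mL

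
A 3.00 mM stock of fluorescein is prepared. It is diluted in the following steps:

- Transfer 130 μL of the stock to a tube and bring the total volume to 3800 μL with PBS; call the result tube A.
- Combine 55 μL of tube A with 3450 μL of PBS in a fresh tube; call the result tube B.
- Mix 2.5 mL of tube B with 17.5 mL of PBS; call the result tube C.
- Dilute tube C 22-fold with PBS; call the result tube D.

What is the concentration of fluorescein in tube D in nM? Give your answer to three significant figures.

9.15 nM

Step 1: 130 μL brought to 3800 μL → factor 3800/130 = 29.231
Step 2: 55 μL + 3450 μL = 3505 μL total → factor 3505/55 = 63.727
Step 3: 2.5 mL + 17.5 mL = 20 mL total → factor 20/2.5 = 8
Step 4: 22-fold → factor 22
Overall dilution factor = 29.231 × 63.727 × 8 × 22 = 3.2785 × 10^5
Final = 3.00 mM / 3.2785 × 10^5 = 9.150 × 10^-6 mM = 9.15 nM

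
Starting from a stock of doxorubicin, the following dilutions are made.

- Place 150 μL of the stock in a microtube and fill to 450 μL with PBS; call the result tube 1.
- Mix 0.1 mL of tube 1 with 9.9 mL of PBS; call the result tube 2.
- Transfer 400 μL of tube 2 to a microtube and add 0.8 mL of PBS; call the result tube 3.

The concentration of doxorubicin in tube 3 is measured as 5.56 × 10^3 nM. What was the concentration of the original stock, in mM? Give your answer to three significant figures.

Step 1: 150 μL brought to 450 μL → factor 450/150 = 3
Step 2: 0.1 mL + 9.9 mL = 10 mL total → factor 10/0.1 = 100
Step 3: 400 μL + 0.8 mL = 1200 μL total → factor 1200/400 = 3
Overall dilution factor = 3 × 100 × 3 = 900
Stock = 5.56 × 10^3 nM × 900 = 5.004 × 10^6 nM = 5.00 mM

5.00 mM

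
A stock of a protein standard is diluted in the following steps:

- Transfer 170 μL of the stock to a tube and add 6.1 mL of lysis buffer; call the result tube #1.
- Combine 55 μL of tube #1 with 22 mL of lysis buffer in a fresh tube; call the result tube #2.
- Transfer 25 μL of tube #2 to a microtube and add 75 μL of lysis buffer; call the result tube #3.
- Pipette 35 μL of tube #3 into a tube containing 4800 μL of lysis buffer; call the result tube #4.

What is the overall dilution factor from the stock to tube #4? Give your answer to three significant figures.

8.17 × 10^6

Step 1: 170 μL + 6.1 mL = 6270 μL total → factor 6270/170 = 36.882
Step 2: 55 μL + 22 mL = 22055 μL total → factor 22055/55 = 401
Step 3: 25 μL + 75 μL = 100 μL total → factor 100/25 = 4
Step 4: 35 μL + 4800 μL = 4835 μL total → factor 4835/35 = 138.14
Overall dilution factor = 36.882 × 401 × 4 × 138.14 = 8.1724 × 10^6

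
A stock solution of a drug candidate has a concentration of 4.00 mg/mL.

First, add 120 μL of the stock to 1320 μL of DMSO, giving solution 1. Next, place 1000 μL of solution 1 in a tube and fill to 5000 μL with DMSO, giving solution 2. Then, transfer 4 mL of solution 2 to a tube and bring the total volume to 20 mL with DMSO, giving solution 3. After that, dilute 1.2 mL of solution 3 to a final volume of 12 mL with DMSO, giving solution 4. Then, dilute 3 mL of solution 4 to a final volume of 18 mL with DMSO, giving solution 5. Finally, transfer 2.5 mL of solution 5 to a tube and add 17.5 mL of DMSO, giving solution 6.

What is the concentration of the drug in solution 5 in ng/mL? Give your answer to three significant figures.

222 ng/mL

Step 1: 120 μL + 1320 μL = 1440 μL total → factor 1440/120 = 12
Step 2: 1000 μL brought to 5000 μL → factor 5000/1000 = 5
Step 3: 4 mL brought to 20 mL → factor 20/4 = 5
Step 4: 1.2 mL brought to 12 mL → factor 12/1.2 = 10
Step 5: 3 mL brought to 18 mL → factor 18/3 = 6
Dilution factor through solution 5 = 12 × 5 × 5 × 10 × 6 = 18000
[solution 5] = 4.00 mg/mL / 18000 = 0.0002222 mg/mL = 222 ng/mL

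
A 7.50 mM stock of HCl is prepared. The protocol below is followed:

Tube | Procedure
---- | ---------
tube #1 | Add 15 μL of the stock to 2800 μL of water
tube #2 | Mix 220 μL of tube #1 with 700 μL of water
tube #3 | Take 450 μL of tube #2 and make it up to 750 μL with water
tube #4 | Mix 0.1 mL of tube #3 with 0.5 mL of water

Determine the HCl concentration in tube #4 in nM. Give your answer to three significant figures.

956 nM

Step 1: 15 μL + 2800 μL = 2815 μL total → factor 2815/15 = 187.67
Step 2: 220 μL + 700 μL = 920 μL total → factor 920/220 = 4.1818
Step 3: 450 μL brought to 750 μL → factor 750/450 = 1.6667
Step 4: 0.1 mL + 0.5 mL = 0.6 mL total → factor 0.6/0.1 = 6
Overall dilution factor = 187.67 × 4.1818 × 1.6667 × 6 = 7847.9
Final = 7.50 mM / 7847.9 = 0.0009557 mM = 956 nM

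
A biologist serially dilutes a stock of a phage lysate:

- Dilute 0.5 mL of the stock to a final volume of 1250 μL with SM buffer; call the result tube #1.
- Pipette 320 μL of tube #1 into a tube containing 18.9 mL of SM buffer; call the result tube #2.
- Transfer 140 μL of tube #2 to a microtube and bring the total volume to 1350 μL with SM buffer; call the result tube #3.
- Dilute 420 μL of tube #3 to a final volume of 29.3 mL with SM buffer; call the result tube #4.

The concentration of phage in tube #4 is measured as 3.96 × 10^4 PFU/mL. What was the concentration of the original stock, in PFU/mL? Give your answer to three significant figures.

4.00 × 10^9 PFU/mL

Step 1: 0.5 mL brought to 1250 μL → factor 1.25/0.5 = 2.5
Step 2: 320 μL + 18.9 mL = 19220 μL total → factor 19220/320 = 60.062
Step 3: 140 μL brought to 1350 μL → factor 1350/140 = 9.6429
Step 4: 420 μL brought to 29.3 mL → factor 29300/420 = 69.762
Overall dilution factor = 2.5 × 60.062 × 9.6429 × 69.762 = 1.0101 × 10^5
Stock = 3.96 × 10^4 PFU/mL × 1.0101 × 10^5 = 4.00 × 10^9 PFU/mL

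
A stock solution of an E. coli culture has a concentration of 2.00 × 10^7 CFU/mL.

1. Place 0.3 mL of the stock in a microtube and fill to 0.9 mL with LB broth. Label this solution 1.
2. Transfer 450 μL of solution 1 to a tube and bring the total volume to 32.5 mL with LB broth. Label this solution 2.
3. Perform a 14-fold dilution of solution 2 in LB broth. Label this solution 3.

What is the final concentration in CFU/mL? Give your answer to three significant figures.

6.59 × 10^3 CFU/mL

Step 1: 0.3 mL brought to 0.9 mL → factor 0.9/0.3 = 3
Step 2: 450 μL brought to 32.5 mL → factor 32500/450 = 72.222
Step 3: 14-fold → factor 14
Overall dilution factor = 3 × 72.222 × 14 = 3033.3
Final = 2.00 × 10^7 CFU/mL / 3033.3 = 6.59 × 10^3 CFU/mL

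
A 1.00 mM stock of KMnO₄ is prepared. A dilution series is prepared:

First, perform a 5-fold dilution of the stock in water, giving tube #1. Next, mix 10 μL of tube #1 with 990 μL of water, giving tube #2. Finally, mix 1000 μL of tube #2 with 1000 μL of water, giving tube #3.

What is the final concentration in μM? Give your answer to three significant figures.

Step 1: 5-fold → factor 5
Step 2: 10 μL + 990 μL = 1000 μL total → factor 1000/10 = 100
Step 3: 1000 μL + 1000 μL = 2000 μL total → factor 2000/1000 = 2
Overall dilution factor = 5 × 100 × 2 = 1000
Final = 1.00 mM / 1000 = 0.001000 mM = 1.00 μM

1.00 μM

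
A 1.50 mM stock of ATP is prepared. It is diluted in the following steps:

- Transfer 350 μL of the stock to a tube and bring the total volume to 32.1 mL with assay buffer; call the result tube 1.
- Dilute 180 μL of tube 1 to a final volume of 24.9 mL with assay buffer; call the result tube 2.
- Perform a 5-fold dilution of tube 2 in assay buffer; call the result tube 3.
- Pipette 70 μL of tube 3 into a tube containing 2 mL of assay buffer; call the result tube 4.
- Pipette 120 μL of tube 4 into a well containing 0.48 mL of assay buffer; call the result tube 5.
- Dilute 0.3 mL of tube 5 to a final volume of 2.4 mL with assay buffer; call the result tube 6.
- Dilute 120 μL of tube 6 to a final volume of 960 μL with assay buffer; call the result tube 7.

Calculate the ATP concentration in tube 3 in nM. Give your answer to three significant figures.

Step 1: 350 μL brought to 32.1 mL → factor 32100/350 = 91.714
Step 2: 180 μL brought to 24.9 mL → factor 24900/180 = 138.33
Step 3: 5-fold → factor 5
Dilution factor through tube 3 = 91.714 × 138.33 × 5 = 63436
[tube 3] = 1.50 mM / 63436 = 2.365 × 10^-5 mM = 23.6 nM

23.6 nM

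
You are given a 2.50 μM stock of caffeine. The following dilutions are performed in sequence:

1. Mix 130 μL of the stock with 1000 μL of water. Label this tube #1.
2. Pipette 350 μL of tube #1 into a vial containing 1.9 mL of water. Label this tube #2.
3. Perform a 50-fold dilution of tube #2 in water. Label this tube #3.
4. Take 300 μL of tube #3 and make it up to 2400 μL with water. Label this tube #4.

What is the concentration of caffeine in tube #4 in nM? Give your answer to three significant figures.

Step 1: 130 μL + 1000 μL = 1130 μL total → factor 1130/130 = 8.6923
Step 2: 350 μL + 1.9 mL = 2250 μL total → factor 2250/350 = 6.4286
Step 3: 50-fold → factor 50
Step 4: 300 μL brought to 2400 μL → factor 2400/300 = 8
Overall dilution factor = 8.6923 × 6.4286 × 50 × 8 = 22352
Final = 2.50 μM / 22352 = 0.0001118 μM = 0.112 nM

0.112 nM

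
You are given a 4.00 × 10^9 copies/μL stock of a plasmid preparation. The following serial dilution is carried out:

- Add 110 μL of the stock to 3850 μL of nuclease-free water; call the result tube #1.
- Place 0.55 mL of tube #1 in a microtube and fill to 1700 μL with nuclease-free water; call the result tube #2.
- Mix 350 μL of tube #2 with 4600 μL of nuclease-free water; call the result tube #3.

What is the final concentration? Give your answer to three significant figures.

2.54 × 10^6 copies/μL

Step 1: 110 μL + 3850 μL = 3960 μL total → factor 3960/110 = 36
Step 2: 0.55 mL brought to 1700 μL → factor 1.7/0.55 = 3.0909
Step 3: 350 μL + 4600 μL = 4950 μL total → factor 4950/350 = 14.143
Overall dilution factor = 36 × 3.0909 × 14.143 = 1573.7
Final = 4.00 × 10^9 copies/μL / 1573.7 = 2.54 × 10^6 copies/μL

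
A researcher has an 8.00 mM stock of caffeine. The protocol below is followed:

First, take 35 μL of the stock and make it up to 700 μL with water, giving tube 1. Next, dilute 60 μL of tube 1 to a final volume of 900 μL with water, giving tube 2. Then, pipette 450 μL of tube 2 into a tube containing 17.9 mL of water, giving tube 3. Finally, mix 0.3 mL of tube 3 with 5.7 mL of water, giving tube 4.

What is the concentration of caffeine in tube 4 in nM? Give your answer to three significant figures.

Step 1: 35 μL brought to 700 μL → factor 700/35 = 20
Step 2: 60 μL brought to 900 μL → factor 900/60 = 15
Step 3: 450 μL + 17.9 mL = 18350 μL total → factor 18350/450 = 40.778
Step 4: 0.3 mL + 5.7 mL = 6 mL total → factor 6/0.3 = 20
Overall dilution factor = 20 × 15 × 40.778 × 20 = 2.4467 × 10^5
Final = 8.00 mM / 2.4467 × 10^5 = 3.270 × 10^-5 mM = 32.7 nM

32.7 nM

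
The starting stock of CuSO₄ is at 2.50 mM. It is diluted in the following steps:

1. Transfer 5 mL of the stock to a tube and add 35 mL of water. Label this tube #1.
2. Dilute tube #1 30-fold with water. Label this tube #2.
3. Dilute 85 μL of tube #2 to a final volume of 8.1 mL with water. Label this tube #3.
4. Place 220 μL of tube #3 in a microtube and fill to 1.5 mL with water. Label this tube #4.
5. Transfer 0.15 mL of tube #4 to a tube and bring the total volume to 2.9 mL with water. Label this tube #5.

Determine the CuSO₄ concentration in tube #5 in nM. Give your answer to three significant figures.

0.829 nM

Step 1: 5 mL + 35 mL = 40 mL total → factor 40/5 = 8
Step 2: 30-fold → factor 30
Step 3: 85 μL brought to 8.1 mL → factor 8100/85 = 95.294
Step 4: 220 μL brought to 1.5 mL → factor 1500/220 = 6.8182
Step 5: 0.15 mL brought to 2.9 mL → factor 2.9/0.15 = 19.333
Overall dilution factor = 8 × 30 × 95.294 × 6.8182 × 19.333 = 3.0148 × 10^6
Final = 2.50 mM / 3.0148 × 10^6 = 8.293 × 10^-7 mM = 0.829 nM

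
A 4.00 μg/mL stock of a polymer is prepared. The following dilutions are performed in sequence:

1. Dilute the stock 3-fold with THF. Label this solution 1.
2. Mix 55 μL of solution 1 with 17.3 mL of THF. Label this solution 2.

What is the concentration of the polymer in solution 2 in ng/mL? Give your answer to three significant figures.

4.23 ng/mL

Step 1: 3-fold → factor 3
Step 2: 55 μL + 17.3 mL = 17355 μL total → factor 17355/55 = 315.55
Overall dilution factor = 3 × 315.55 = 946.64
Final = 4.00 μg/mL / 946.64 = 0.004225 μg/mL = 4.23 ng/mL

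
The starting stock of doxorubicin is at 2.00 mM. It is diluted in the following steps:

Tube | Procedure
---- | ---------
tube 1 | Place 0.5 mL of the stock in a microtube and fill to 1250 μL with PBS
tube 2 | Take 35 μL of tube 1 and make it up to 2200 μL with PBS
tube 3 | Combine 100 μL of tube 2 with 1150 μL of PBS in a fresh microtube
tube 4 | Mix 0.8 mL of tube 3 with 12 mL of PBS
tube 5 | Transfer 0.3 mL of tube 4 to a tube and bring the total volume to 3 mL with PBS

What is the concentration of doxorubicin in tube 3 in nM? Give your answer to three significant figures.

Step 1: 0.5 mL brought to 1250 μL → factor 1.25/0.5 = 2.5
Step 2: 35 μL brought to 2200 μL → factor 2200/35 = 62.857
Step 3: 100 μL + 1150 μL = 1250 μL total → factor 1250/100 = 12.5
Dilution factor through tube 3 = 2.5 × 62.857 × 12.5 = 1964.3
[tube 3] = 2.00 mM / 1964.3 = 0.001018 mM = 1.02 × 10^3 nM

1.02 × 10^3 nM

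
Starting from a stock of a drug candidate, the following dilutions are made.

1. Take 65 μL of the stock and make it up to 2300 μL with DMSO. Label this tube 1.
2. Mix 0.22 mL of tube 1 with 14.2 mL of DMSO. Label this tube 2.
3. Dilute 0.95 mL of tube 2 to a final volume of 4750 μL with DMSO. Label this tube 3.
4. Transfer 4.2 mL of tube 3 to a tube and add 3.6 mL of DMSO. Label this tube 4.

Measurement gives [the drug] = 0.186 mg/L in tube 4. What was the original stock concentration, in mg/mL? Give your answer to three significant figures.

4.01 mg/mL

Step 1: 65 μL brought to 2300 μL → factor 2300/65 = 35.385
Step 2: 0.22 mL + 14.2 mL = 14.42 mL total → factor 14.42/0.22 = 65.545
Step 3: 0.95 mL brought to 4750 μL → factor 4.75/0.95 = 5
Step 4: 4.2 mL + 3.6 mL = 7.8 mL total → factor 7.8/4.2 = 1.8571
Overall dilution factor = 35.385 × 65.545 × 5 × 1.8571 = 21536
Stock = 0.186 mg/L × 21536 = 4006 mg/L = 4.01 mg/mL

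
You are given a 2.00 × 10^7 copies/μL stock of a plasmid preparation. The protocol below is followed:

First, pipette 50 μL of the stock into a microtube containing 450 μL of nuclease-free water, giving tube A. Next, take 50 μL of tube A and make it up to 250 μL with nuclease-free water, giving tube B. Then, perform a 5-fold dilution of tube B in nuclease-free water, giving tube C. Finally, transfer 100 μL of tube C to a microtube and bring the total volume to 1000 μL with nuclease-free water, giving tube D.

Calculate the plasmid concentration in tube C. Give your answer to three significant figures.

8.00 × 10^4 copies/μL

Step 1: 50 μL + 450 μL = 500 μL total → factor 500/50 = 10
Step 2: 50 μL brought to 250 μL → factor 250/50 = 5
Step 3: 5-fold → factor 5
Dilution factor through tube C = 10 × 5 × 5 = 250
[tube C] = 2.00 × 10^7 copies/μL / 250 = 8.00 × 10^4 copies/μL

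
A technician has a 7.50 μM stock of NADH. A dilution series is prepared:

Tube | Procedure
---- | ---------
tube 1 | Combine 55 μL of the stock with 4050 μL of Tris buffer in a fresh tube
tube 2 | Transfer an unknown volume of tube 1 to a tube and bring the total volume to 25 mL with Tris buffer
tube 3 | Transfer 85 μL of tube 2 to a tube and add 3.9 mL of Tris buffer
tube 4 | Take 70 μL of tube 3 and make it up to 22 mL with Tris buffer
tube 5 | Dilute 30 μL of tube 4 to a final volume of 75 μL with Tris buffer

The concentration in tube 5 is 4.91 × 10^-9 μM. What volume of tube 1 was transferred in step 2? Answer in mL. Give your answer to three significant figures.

0.0450 mL

Step 1: 55 μL + 4050 μL = 4105 μL total → factor 4105/55 = 74.636
Step 2: v brought to 25 mL → factor = 25 mL/v
Step 3: 85 μL + 3.9 mL = 3985 μL total → factor 3985/85 = 46.882
Step 4: 70 μL brought to 22 mL → factor 22000/70 = 314.29
Step 5: 30 μL brought to 75 μL → factor 75/30 = 2.5
Product of known-step factors = 2.7493 × 10^6
Overall factor = 7.50 μM / (4.91 × 10^-9 μM) = 1.5275 × 10^9
Step-2 factor = 1.5275 × 10^9 / 2.7493 × 10^6 = 555.59
v = 25 mL / 555.59 = 0.0450 mL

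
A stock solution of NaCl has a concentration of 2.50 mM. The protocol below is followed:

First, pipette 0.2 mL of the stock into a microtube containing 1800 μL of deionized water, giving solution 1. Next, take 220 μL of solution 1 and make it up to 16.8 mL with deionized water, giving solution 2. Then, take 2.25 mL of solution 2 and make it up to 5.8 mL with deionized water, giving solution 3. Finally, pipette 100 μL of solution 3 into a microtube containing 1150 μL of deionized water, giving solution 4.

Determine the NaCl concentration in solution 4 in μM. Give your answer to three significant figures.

0.102 μM

Step 1: 0.2 mL + 1800 μL = 2 mL total → factor 2/0.2 = 10
Step 2: 220 μL brought to 16.8 mL → factor 16800/220 = 76.364
Step 3: 2.25 mL brought to 5.8 mL → factor 5.8/2.25 = 2.5778
Step 4: 100 μL + 1150 μL = 1250 μL total → factor 1250/100 = 12.5
Overall dilution factor = 10 × 76.364 × 2.5778 × 12.5 = 24606
Final = 2.50 mM / 24606 = 0.0001016 mM = 0.102 μM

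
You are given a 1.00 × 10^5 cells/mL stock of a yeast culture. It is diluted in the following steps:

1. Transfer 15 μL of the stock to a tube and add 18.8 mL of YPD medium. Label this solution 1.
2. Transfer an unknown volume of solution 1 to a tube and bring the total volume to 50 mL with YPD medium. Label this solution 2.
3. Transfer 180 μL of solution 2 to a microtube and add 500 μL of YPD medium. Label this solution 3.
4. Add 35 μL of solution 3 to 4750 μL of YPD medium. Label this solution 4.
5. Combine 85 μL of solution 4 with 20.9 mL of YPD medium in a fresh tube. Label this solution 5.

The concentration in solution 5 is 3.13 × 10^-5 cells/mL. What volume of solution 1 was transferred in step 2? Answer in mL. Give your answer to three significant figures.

Step 1: 15 μL + 18.8 mL = 18815 μL total → factor 18815/15 = 1254.3
Step 2: v brought to 50 mL → factor = 50 mL/v
Step 3: 180 μL + 500 μL = 680 μL total → factor 680/180 = 3.7778
Step 4: 35 μL + 4750 μL = 4785 μL total → factor 4785/35 = 136.71
Step 5: 85 μL + 20.9 mL = 20985 μL total → factor 20985/85 = 246.88
Product of known-step factors = 1.5994 × 10^8
Overall factor = 1.00 × 10^5 cells/mL / (3.13 × 10^-5 cells/mL) = 3.1949 × 10^9
Step-2 factor = 3.1949 × 10^9 / 1.5994 × 10^8 = 19.976
v = 50 mL / 19.976 = 2.50 mL

2.50 mL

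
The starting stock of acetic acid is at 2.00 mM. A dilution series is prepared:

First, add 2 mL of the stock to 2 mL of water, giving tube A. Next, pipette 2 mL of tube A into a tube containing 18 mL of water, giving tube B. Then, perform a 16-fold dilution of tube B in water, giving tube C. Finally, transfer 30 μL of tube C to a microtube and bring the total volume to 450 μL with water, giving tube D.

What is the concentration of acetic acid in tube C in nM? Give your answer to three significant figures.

Step 1: 2 mL + 2 mL = 4 mL total → factor 4/2 = 2
Step 2: 2 mL + 18 mL = 20 mL total → factor 20/2 = 10
Step 3: 16-fold → factor 16
Dilution factor through tube C = 2 × 10 × 16 = 320
[tube C] = 2.00 mM / 320 = 0.006250 mM = 6.25 × 10^3 nM

6.25 × 10^3 nM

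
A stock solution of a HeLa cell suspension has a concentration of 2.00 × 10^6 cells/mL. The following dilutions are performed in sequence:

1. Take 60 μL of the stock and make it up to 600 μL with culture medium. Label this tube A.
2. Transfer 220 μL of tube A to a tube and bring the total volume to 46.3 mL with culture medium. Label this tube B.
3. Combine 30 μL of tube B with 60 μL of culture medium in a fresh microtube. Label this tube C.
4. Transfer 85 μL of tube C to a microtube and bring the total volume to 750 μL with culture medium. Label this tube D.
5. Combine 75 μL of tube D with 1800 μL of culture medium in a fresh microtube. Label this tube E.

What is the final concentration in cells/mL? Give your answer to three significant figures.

Step 1: 60 μL brought to 600 μL → factor 600/60 = 10
Step 2: 220 μL brought to 46.3 mL → factor 46300/220 = 210.45
Step 3: 30 μL + 60 μL = 90 μL total → factor 90/30 = 3
Step 4: 85 μL brought to 750 μL → factor 750/85 = 8.8235
Step 5: 75 μL + 1800 μL = 1875 μL total → factor 1875/75 = 25
Overall dilution factor = 10 × 210.45 × 3 × 8.8235 × 25 = 1.3927 × 10^6
Final = 2.00 × 10^6 cells/mL / 1.3927 × 10^6 = 1.44 cells/mL

1.44 cells/mL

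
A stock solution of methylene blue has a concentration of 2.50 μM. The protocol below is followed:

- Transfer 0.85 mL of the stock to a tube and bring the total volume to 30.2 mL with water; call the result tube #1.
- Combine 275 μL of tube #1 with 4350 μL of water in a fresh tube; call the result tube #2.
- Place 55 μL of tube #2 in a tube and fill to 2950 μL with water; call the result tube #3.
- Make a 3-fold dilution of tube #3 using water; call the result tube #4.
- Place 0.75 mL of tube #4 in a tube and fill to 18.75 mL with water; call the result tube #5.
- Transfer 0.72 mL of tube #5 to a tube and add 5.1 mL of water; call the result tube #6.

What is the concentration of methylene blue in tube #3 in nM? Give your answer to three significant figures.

0.0780 nM

Step 1: 0.85 mL brought to 30.2 mL → factor 30.2/0.85 = 35.529
Step 2: 275 μL + 4350 μL = 4625 μL total → factor 4625/275 = 16.818
Step 3: 55 μL brought to 2950 μL → factor 2950/55 = 53.636
Dilution factor through tube #3 = 35.529 × 16.818 × 53.636 = 32050
[tube #3] = 2.50 μM / 32050 = 7.800 × 10^-5 μM = 0.0780 nM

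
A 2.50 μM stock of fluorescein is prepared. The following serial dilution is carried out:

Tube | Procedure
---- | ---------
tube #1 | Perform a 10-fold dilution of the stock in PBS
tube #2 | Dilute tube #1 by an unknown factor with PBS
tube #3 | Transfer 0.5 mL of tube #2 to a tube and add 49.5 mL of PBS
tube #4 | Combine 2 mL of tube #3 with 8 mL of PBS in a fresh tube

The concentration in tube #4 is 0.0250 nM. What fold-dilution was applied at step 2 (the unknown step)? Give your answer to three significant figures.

20.0-fold

Step 1: 10-fold → factor 10
Step 2: unknown factor x
Step 3: 0.5 mL + 49.5 mL = 50 mL total → factor 50/0.5 = 100
Step 4: 2 mL + 8 mL = 10 mL total → factor 10/2 = 5
Product of known-step factors = 5000
Overall factor = 2.50 μM / (0.0250 nM) = 1 × 10^5
x = 1 × 10^5 / 5000 = 20.0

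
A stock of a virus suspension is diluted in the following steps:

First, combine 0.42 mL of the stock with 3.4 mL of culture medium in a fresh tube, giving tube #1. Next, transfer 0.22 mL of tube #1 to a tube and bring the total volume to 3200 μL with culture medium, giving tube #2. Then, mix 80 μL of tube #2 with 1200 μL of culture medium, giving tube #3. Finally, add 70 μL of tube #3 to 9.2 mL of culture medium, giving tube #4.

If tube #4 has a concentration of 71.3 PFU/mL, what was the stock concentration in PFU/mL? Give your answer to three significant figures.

Step 1: 0.42 mL + 3.4 mL = 3.82 mL total → factor 3.82/0.42 = 9.0952
Step 2: 0.22 mL brought to 3200 μL → factor 3.2/0.22 = 14.545
Step 3: 80 μL + 1200 μL = 1280 μL total → factor 1280/80 = 16
Step 4: 70 μL + 9.2 mL = 9270 μL total → factor 9270/70 = 132.43
Overall dilution factor = 9.0952 × 14.545 × 16 × 132.43 = 2.8031 × 10^5
Stock = 71.3 PFU/mL × 2.8031 × 10^5 = 2.00 × 10^7 PFU/mL

2.00 × 10^7 PFU/mL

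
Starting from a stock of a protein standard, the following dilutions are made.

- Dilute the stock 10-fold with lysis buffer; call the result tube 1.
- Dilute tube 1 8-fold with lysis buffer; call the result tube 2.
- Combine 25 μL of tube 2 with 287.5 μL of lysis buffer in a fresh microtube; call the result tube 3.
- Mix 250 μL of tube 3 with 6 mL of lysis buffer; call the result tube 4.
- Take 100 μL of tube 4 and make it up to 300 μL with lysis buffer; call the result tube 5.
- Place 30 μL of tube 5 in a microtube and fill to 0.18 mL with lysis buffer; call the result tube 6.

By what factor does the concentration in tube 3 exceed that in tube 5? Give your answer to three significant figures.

75.0

Step 1: 10-fold → factor 10
Step 2: 8-fold → factor 8
Step 3: 25 μL + 287.5 μL = 312.5 μL total → factor 312.5/25 = 12.5
Step 4: 250 μL + 6 mL = 6250 μL total → factor 6250/250 = 25
Step 5: 100 μL brought to 300 μL → factor 300/100 = 3
Dilution factor to tube 3 = 1000; to tube 5 = 75000
[tube 3]/[tube 5] = (factor to tube 5)/(factor to tube 3) = 75000/1000 = 75.0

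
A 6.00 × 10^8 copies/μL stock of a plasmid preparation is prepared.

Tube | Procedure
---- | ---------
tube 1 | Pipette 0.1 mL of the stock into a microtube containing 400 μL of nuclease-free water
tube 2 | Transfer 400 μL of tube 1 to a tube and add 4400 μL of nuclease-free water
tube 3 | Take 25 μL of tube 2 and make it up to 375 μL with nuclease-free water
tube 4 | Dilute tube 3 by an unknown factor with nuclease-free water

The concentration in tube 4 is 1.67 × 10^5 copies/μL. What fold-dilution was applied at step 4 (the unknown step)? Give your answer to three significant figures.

Step 1: 0.1 mL + 400 μL = 0.5 mL total → factor 0.5/0.1 = 5
Step 2: 400 μL + 4400 μL = 4800 μL total → factor 4800/400 = 12
Step 3: 25 μL brought to 375 μL → factor 375/25 = 15
Step 4: unknown factor x
Product of known-step factors = 900
Overall factor = 6.00 × 10^8 copies/μL / (1.67 × 10^5 copies/μL) = 3592.8
x = 3592.8 / 900 = 3.99

3.99-fold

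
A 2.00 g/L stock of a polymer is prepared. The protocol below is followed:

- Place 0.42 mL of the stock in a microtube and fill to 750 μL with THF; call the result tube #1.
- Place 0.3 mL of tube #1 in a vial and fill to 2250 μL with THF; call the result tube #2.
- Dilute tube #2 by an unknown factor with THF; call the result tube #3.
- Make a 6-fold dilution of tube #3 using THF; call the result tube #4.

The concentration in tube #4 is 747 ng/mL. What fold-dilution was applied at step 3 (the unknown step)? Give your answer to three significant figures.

Step 1: 0.42 mL brought to 750 μL → factor 0.75/0.42 = 1.7857
Step 2: 0.3 mL brought to 2250 μL → factor 2.25/0.3 = 7.5
Step 3: unknown factor x
Step 4: 6-fold → factor 6
Product of known-step factors = 80.357
Overall factor = 2.00 g/L / (747 ng/mL) = 2677.4
x = 2677.4 / 80.357 = 33.3

33.3-fold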